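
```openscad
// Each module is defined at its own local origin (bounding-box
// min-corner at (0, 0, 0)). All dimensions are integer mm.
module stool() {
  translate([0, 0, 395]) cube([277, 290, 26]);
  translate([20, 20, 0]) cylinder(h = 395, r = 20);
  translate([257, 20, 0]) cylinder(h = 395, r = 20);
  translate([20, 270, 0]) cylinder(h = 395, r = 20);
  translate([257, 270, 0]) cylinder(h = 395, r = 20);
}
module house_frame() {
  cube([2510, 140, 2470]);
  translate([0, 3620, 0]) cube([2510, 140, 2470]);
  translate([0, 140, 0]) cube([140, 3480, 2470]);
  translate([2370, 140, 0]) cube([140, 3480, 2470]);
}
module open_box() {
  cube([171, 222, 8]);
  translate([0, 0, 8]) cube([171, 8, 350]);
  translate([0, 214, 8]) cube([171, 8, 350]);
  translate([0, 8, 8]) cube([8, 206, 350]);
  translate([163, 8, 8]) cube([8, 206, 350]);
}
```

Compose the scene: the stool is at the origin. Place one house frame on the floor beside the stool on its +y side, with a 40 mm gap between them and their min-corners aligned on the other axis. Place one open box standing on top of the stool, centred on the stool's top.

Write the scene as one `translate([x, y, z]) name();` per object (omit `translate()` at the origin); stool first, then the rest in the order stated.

stool();
translate([0, 330, 0]) house_frame();
translate([53, 34, 421]) open_box();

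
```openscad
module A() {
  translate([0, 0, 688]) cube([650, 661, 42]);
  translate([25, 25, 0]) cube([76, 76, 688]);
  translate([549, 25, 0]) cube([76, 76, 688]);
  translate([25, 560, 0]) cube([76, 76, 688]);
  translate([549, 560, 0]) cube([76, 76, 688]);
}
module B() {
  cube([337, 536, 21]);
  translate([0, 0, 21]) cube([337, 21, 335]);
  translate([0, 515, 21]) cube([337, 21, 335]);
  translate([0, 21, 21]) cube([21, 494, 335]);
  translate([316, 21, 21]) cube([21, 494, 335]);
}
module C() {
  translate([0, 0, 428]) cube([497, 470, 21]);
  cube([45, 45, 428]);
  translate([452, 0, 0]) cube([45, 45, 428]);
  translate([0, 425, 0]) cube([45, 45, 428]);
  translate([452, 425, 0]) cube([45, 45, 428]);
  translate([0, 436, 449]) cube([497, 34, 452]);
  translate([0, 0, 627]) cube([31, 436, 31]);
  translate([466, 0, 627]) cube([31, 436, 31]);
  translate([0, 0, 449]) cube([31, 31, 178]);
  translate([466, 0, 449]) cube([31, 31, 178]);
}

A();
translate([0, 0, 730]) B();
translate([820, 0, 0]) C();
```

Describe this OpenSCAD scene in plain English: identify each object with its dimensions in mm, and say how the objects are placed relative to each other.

A is a rectangular dining table. The top is 650×661×42 mm with its upper surface at z = 730 mm. It stands on four 76×76 mm square legs, each inset 25 mm from the nearest pair of top edges, running from the floor to the underside of the top.

B is an open-topped rectangular box: outside dimensions 337×536×356 mm, with a uniform wall and base thickness of 21 mm. The base is a full 337×536 slab on the floor; four walls sit on top of the base. The front and back walls (the −y and +y sides) span the full width; the two side walls fit between them.

C is a chair. The seat is a 497×470×21 mm slab with its top at z = 449 mm, on four 45×45 mm corner legs (flush with the seat edges, standing on z = 0). A flat backrest 34 mm thick, 452 mm tall, spans the full seat width and rises from the seat top along its +y edge, rear face flush with the rear of the seat. Two armrests of 31×31 mm section run along each side from the seat's front edge to the front of the backrest, top faces 209 mm above the seat top and outer faces flush with the seat's x-edges; a 31×31 mm post under the front of each armrest stands on the seat at the front corner.

The open box is on top of the table. The chair is on the floor beside the table on its +x side.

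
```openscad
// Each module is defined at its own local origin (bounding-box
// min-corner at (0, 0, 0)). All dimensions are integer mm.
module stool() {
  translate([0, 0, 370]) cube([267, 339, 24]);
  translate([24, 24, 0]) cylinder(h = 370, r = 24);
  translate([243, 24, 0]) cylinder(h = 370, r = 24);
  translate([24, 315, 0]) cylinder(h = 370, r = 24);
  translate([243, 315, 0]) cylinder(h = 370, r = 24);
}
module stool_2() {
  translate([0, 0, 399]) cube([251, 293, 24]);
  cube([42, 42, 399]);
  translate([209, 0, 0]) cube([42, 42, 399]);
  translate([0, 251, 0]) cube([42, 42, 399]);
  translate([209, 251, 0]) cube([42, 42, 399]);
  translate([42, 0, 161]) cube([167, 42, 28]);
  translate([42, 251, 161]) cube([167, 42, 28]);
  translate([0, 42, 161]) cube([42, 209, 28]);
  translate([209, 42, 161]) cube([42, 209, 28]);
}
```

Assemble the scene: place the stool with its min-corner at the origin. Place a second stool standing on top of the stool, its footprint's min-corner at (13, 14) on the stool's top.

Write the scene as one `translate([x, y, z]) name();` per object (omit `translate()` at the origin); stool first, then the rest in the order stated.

stool();
translate([13, 14, 394]) stool_2();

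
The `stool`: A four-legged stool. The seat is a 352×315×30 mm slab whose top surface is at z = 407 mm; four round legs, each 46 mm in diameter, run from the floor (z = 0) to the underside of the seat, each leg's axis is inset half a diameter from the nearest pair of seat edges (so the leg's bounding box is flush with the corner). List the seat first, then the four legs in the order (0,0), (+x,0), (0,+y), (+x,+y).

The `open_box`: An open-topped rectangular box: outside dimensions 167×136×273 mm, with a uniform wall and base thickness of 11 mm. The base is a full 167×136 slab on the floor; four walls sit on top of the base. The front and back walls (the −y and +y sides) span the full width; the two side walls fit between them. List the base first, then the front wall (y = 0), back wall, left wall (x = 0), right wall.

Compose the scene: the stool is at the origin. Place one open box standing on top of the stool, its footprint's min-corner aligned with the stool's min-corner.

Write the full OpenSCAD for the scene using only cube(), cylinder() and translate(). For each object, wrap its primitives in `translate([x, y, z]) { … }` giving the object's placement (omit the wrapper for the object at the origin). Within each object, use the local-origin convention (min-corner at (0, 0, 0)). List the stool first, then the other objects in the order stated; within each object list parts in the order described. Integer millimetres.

translate([0, 0, 377]) cube([352, 315, 30]);
translate([23, 23, 0]) cylinder(h = 377, r = 23);
translate([329, 23, 0]) cylinder(h = 377, r = 23);
translate([23, 292, 0]) cylinder(h = 377, r = 23);
translate([329, 292, 0]) cylinder(h = 377, r = 23);
translate([0, 0, 407]) {
  cube([167, 136, 11]);
  translate([0, 0, 11]) cube([167, 11, 262]);
  translate([0, 125, 11]) cube([167, 11, 262]);
  translate([0, 11, 11]) cube([11, 114, 262]);
  translate([156, 11, 11]) cube([11, 114, 262]);
}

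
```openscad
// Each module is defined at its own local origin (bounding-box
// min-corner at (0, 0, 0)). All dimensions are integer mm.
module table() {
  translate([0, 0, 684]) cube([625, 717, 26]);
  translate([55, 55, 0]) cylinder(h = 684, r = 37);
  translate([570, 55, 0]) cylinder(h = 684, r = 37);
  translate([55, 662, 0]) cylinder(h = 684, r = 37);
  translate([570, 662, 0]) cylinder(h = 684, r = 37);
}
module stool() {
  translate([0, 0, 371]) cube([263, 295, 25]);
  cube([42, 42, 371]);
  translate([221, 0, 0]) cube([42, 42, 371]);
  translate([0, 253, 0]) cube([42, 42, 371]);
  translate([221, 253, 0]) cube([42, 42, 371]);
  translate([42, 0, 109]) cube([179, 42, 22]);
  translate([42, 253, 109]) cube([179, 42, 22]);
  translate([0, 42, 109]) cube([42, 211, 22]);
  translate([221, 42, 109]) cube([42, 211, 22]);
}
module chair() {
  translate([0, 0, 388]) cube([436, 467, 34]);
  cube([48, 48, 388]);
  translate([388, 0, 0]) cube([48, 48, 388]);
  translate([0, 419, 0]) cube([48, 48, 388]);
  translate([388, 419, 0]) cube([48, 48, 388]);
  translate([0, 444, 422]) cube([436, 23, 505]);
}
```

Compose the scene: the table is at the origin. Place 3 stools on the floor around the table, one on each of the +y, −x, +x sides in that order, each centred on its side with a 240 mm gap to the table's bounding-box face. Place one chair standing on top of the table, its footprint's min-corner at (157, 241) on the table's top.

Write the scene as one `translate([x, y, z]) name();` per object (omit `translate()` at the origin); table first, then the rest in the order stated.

table();
translate([181, 957, 0]) stool();
translate([-503, 211, 0]) stool();
translate([865, 211, 0]) stool();
translate([157, 241, 710]) chair();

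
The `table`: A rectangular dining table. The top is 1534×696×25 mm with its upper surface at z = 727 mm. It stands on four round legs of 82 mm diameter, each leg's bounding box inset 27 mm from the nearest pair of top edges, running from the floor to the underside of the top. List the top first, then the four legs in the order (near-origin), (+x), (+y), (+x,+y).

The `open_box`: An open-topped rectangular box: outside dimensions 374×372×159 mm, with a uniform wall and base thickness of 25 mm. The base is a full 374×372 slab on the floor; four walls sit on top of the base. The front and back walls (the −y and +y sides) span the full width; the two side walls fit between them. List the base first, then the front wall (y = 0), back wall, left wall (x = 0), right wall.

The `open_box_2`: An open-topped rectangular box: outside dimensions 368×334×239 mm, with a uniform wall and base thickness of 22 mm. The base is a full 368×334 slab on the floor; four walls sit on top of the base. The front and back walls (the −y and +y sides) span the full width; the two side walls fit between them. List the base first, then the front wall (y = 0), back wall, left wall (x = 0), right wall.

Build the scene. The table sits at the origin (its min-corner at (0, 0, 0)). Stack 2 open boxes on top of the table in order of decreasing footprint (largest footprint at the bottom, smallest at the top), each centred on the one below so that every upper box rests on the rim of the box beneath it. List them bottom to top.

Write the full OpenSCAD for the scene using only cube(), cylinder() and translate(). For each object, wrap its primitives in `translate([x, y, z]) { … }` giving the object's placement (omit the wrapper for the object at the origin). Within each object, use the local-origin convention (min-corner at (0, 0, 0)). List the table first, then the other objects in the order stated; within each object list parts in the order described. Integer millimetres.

translate([0, 0, 702]) cube([1534, 696, 25]);
translate([68, 68, 0]) cylinder(h = 702, r = 41);
translate([1466, 68, 0]) cylinder(h = 702, r = 41);
translate([68, 628, 0]) cylinder(h = 702, r = 41);
translate([1466, 628, 0]) cylinder(h = 702, r = 41);
translate([580, 162, 727]) {
  cube([374, 372, 25]);
  translate([0, 0, 25]) cube([374, 25, 134]);
  translate([0, 347, 25]) cube([374, 25, 134]);
  translate([0, 25, 25]) cube([25, 322, 134]);
  translate([349, 25, 25]) cube([25, 322, 134]);
}
translate([583, 181, 886]) {
  cube([368, 334, 22]);
  translate([0, 0, 22]) cube([368, 22, 217]);
  translate([0, 312, 22]) cube([368, 22, 217]);
  translate([0, 22, 22]) cube([22, 290, 217]);
  translate([346, 22, 22]) cube([22, 290, 217]);
}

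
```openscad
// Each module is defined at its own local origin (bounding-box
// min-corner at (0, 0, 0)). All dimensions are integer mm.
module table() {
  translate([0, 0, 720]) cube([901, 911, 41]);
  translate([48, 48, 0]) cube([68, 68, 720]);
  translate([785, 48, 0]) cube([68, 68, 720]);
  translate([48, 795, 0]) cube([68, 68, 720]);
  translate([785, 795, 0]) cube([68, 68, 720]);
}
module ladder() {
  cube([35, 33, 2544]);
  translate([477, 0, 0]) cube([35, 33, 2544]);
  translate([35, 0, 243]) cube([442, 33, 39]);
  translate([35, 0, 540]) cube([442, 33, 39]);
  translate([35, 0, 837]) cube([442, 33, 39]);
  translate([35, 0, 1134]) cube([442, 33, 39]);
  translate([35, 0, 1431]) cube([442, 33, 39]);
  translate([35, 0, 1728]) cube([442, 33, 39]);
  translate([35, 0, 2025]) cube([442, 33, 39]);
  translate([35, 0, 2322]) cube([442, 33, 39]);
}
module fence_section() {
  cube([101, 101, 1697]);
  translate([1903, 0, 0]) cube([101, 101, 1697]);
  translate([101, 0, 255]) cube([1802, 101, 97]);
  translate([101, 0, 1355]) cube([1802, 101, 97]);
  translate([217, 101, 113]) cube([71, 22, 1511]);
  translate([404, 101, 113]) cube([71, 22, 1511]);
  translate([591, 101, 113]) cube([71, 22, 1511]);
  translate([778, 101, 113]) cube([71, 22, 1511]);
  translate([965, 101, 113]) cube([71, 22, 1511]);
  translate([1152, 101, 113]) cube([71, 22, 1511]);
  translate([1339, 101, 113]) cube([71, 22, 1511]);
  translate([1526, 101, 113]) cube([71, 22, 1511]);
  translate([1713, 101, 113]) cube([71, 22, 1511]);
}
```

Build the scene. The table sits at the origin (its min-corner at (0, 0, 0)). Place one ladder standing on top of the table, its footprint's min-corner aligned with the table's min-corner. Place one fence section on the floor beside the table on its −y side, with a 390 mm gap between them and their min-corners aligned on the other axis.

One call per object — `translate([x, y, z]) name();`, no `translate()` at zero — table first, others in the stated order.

table();
translate([0, 0, 761]) ladder();
translate([0, -513, 0]) fence_section();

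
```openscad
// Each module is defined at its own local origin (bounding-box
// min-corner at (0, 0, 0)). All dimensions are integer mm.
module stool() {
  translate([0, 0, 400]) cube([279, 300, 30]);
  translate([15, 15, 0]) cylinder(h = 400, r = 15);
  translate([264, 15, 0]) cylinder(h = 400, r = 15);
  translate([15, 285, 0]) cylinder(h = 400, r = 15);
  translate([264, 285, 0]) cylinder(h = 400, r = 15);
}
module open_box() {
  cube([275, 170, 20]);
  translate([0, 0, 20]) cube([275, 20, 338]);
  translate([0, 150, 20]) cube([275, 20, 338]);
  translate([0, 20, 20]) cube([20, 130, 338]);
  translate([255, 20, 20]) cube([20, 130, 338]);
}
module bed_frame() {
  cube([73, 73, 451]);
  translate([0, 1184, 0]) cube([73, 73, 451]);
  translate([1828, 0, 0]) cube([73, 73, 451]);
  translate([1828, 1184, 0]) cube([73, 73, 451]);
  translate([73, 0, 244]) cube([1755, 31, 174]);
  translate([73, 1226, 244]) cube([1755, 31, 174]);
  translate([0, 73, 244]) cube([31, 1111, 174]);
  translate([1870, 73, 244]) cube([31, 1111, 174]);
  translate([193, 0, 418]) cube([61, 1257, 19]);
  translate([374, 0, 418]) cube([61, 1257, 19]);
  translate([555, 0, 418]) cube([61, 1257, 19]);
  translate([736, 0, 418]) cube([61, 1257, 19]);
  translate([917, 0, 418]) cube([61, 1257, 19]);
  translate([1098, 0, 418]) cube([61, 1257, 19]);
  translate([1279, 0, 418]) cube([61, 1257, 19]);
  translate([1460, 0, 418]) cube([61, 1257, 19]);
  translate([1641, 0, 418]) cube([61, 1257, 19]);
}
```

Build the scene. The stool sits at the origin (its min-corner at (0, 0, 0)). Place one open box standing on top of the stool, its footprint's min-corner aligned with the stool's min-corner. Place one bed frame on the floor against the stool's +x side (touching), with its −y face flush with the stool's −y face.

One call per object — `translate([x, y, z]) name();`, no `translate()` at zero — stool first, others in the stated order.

stool();
translate([0, 0, 430]) open_box();
translate([279, 0, 0]) bed_frame();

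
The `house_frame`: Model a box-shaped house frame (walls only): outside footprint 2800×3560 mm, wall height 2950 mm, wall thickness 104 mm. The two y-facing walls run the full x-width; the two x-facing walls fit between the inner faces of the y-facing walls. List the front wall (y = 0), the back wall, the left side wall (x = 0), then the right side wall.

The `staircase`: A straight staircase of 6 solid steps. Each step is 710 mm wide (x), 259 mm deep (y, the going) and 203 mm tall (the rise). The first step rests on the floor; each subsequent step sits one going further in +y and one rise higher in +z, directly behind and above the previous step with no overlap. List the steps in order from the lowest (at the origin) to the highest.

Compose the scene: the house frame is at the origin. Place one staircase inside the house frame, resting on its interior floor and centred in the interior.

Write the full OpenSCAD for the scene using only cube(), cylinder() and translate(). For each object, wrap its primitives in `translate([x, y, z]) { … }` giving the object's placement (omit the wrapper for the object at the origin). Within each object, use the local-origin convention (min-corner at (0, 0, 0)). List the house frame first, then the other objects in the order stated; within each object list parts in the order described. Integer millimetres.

cube([2800, 104, 2950]);
translate([0, 3456, 0]) cube([2800, 104, 2950]);
translate([0, 104, 0]) cube([104, 3352, 2950]);
translate([2696, 104, 0]) cube([104, 3352, 2950]);
translate([1045, 1003, 0]) {
  cube([710, 259, 203]);
  translate([0, 259, 203]) cube([710, 259, 203]);
  translate([0, 518, 406]) cube([710, 259, 203]);
  translate([0, 777, 609]) cube([710, 259, 203]);
  translate([0, 1036, 812]) cube([710, 259, 203]);
  translate([0, 1295, 1015]) cube([710, 259, 203]);
}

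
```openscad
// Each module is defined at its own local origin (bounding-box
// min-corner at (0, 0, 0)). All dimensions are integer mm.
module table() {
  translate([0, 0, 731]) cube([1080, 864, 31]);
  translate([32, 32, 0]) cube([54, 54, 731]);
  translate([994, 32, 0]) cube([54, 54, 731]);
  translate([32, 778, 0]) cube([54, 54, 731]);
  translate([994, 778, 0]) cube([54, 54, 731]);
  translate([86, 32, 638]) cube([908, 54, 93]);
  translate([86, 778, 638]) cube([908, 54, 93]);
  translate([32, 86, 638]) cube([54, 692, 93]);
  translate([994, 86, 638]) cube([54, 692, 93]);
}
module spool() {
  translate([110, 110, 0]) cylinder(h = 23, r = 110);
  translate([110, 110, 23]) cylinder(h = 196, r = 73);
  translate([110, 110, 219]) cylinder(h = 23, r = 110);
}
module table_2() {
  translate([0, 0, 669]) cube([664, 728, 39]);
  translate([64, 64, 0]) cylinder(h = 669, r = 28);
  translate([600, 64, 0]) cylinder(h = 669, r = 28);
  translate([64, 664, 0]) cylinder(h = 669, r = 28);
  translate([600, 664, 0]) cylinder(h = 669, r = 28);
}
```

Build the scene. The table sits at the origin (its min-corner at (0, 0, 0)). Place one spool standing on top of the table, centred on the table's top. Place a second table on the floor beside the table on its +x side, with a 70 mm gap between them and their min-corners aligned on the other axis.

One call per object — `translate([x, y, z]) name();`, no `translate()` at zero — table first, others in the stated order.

table();
translate([430, 322, 762]) spool();
translate([1150, 0, 0]) table_2();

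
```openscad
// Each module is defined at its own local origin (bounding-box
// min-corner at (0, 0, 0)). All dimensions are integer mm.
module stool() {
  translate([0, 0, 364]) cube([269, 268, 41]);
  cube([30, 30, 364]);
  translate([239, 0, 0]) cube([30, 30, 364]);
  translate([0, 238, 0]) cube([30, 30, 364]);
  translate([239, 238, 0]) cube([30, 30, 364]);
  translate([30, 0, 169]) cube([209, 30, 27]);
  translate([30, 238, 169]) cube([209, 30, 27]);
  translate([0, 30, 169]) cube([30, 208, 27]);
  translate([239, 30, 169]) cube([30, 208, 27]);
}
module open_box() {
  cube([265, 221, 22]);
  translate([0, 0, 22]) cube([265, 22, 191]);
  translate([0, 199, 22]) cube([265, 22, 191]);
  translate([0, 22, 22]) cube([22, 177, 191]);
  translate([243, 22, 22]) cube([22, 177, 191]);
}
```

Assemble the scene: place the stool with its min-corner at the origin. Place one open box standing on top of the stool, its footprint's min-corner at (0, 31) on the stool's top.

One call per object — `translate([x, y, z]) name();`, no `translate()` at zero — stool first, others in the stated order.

stool();
translate([0, 31, 405]) open_box();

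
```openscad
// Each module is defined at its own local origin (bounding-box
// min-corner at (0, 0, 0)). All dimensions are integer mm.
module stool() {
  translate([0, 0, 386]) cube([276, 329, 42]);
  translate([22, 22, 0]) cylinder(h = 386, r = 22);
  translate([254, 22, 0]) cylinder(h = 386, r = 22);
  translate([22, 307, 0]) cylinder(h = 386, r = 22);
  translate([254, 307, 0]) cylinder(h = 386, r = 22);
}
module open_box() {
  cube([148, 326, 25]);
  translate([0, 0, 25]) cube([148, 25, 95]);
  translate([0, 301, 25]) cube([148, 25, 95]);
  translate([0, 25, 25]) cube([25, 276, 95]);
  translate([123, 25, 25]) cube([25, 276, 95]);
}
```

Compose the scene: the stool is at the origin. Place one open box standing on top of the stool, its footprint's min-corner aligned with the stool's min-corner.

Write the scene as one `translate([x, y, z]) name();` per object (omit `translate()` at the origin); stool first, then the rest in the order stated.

stool();
translate([0, 0, 428]) open_box();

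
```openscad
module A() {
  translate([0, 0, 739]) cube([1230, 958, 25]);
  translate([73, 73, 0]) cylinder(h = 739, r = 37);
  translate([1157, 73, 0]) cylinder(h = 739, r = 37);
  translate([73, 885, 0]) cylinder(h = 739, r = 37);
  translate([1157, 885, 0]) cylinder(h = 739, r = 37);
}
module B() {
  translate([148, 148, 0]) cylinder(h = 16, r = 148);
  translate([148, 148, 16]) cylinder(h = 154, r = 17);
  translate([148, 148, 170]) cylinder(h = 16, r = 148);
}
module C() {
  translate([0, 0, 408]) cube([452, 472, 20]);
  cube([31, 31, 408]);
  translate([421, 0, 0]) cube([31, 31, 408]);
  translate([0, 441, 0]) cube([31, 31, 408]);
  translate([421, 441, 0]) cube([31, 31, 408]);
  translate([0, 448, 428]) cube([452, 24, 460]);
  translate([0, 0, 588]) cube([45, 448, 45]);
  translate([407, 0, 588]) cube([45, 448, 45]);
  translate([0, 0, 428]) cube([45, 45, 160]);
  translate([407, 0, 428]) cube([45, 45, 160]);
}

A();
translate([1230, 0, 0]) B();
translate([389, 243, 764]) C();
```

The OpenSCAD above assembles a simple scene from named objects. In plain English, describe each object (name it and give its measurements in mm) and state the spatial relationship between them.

A is a table with a 1230×958 mm rectangular top, 25 mm thick, top surface at z = 764 mm, supported by four round legs of 74 mm diameter, each leg's bounding box inset 36 mm from the nearest pair of top edges, running from the floor.

B is a spool: two coaxial disc flanges of radius 148 mm and thickness 16 mm, joined by a core cylinder of radius 17 mm and height 154 mm. The lower flange rests on z = 0 and the three cylinders share a vertical axis.

C is a chair. The seat is a 452×472×20 mm slab with its top at z = 428 mm, on four 31×31 mm corner legs (flush with the seat edges, standing on z = 0). A flat backrest 24 mm thick, 460 mm tall, spans the full seat width and rises from the seat top along its +y edge, rear face flush with the rear of the seat. Two armrests of 45×45 mm section run along each side from the seat's front edge to the front of the backrest, top faces 205 mm above the seat top and outer faces flush with the seat's x-edges; a 45×45 mm post under the front of each armrest stands on the seat at the front corner.

The spool is against the table's +x side, with their −y faces flush. The chair is on top of the table, centred.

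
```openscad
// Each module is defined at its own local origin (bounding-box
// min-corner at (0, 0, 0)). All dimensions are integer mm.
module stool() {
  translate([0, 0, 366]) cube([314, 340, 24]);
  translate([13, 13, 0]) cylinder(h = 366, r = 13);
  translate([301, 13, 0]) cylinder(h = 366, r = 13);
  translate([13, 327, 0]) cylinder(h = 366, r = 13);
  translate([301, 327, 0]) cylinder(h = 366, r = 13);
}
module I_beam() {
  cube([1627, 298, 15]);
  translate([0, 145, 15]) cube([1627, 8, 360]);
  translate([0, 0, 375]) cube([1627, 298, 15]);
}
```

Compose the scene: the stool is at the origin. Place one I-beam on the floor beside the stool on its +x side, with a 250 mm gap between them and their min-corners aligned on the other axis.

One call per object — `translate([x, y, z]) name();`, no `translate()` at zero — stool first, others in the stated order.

stool();
translate([564, 0, 0]) I_beam();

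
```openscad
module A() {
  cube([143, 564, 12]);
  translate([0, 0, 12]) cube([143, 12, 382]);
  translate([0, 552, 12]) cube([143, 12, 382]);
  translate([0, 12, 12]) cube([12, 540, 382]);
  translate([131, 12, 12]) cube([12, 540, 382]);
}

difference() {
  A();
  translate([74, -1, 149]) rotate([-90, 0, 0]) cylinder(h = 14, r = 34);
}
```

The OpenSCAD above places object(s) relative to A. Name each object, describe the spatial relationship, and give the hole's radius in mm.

The subtracted cylinder has r = 34 mm.

A is an open box. The open box has a circular hole through its front wall. The hole's radius is 34 mm.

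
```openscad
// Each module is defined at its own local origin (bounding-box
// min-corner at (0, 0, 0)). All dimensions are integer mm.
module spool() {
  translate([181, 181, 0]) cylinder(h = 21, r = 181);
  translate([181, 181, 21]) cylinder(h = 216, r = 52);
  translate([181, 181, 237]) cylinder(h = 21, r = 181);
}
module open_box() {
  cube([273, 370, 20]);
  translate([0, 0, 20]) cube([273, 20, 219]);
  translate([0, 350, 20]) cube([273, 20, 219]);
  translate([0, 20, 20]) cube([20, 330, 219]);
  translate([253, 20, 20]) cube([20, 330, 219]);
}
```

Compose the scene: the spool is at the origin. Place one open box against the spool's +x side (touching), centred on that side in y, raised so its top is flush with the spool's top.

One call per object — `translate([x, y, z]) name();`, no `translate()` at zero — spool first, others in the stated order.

spool();
translate([362, -4, 19]) open_box();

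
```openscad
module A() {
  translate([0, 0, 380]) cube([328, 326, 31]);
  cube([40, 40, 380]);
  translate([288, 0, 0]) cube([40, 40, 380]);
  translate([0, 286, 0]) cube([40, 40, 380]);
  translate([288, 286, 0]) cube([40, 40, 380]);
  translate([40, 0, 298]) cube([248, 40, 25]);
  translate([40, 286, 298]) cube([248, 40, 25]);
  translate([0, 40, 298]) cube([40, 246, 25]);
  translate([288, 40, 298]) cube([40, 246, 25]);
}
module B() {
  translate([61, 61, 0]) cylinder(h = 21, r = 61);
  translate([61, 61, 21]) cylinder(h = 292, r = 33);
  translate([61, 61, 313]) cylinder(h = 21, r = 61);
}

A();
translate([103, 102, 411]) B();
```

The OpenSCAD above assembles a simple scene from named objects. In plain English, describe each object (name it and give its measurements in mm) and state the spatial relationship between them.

A is a simple wooden stool: a rectangular seat 328 mm (x) by 326 mm (y), 31 mm thick, top face at z = 411 mm, on four square legs, each 40×40 mm in cross-section. The legs rest on z = 0, each flush with a corner of the seat. Four stretchers, 40 mm wide and 25 mm tall, connect adjacent legs with their undersides at z = 298 mm, each running between the inner faces of the legs it joins and aligned with the legs' outer faces on the other axis.

B is a spool: two coaxial disc flanges of radius 61 mm and thickness 21 mm, joined by a core cylinder of radius 33 mm and height 292 mm. The lower flange rests on z = 0 and the three cylinders share a vertical axis.

The spool is on top of the stool, centred.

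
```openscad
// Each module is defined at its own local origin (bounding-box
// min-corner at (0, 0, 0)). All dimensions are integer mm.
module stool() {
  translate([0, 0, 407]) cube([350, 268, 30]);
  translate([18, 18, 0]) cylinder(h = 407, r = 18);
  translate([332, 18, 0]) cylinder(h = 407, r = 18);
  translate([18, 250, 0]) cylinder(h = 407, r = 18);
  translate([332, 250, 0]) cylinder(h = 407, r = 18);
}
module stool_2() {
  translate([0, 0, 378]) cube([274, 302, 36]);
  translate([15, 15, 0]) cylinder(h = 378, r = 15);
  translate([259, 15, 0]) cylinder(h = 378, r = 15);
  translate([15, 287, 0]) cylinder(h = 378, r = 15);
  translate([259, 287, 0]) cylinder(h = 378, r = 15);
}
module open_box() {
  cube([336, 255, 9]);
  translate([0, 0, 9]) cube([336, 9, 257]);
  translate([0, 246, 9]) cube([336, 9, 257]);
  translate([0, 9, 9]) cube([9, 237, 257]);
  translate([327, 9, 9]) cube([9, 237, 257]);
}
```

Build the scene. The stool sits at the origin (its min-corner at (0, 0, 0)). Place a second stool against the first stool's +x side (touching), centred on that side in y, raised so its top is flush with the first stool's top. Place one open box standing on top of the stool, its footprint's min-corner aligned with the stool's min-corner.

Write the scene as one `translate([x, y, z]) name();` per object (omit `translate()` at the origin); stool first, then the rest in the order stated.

stool();
translate([350, -17, 23]) stool_2();
translate([0, 0, 437]) open_box();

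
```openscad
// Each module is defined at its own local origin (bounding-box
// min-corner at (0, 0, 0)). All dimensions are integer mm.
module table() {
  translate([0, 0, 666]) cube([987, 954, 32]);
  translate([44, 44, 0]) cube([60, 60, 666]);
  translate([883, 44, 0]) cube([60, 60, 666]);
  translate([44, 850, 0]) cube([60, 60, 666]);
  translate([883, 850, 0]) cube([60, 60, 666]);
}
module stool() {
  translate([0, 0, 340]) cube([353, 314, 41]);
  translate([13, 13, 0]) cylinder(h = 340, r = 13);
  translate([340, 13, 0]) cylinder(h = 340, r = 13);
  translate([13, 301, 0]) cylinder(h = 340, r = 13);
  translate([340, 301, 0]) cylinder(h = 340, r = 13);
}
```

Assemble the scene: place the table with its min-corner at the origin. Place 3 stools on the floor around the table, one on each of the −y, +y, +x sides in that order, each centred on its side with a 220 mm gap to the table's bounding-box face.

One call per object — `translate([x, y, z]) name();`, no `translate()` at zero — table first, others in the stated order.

table();
translate([317, -534, 0]) stool();
translate([317, 1174, 0]) stool();
translate([1207, 320, 0]) stool();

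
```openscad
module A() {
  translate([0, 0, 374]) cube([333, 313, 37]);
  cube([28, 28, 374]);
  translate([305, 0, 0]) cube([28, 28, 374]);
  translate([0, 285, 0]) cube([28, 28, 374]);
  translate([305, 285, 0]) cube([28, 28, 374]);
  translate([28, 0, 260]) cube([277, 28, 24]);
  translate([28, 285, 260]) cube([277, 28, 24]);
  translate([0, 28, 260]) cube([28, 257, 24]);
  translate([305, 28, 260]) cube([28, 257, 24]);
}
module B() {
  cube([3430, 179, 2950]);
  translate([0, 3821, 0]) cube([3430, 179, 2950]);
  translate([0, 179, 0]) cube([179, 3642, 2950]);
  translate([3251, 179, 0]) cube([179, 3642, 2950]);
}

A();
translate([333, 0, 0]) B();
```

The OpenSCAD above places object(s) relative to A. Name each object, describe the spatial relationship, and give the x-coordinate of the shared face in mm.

The stool's +x face and the house frame's −x face are both at x = 333 mm.

A is a stool. B is a house frame. The house frame is against the stool's +x side, with their −y faces flush. The x-coordinate of the shared face is 333 mm.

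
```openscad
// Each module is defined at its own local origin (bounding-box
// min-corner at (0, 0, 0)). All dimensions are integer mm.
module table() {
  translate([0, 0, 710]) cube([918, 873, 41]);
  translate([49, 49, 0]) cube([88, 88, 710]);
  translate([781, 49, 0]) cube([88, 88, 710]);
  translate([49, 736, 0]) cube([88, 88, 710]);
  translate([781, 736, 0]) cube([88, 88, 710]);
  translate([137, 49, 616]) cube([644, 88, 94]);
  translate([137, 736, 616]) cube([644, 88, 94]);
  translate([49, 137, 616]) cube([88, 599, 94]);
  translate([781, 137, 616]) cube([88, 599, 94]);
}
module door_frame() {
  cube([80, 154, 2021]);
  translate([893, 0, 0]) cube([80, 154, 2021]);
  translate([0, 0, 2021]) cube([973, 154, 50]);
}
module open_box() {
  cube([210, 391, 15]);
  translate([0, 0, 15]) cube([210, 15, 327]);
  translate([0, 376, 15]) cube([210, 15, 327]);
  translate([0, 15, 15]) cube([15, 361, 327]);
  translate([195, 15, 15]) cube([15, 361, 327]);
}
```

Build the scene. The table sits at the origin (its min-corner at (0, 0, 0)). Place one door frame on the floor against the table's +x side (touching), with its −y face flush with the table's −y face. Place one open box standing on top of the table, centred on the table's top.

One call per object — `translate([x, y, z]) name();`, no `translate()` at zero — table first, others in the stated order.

table();
translate([918, 0, 0]) door_frame();
translate([354, 241, 751]) open_box();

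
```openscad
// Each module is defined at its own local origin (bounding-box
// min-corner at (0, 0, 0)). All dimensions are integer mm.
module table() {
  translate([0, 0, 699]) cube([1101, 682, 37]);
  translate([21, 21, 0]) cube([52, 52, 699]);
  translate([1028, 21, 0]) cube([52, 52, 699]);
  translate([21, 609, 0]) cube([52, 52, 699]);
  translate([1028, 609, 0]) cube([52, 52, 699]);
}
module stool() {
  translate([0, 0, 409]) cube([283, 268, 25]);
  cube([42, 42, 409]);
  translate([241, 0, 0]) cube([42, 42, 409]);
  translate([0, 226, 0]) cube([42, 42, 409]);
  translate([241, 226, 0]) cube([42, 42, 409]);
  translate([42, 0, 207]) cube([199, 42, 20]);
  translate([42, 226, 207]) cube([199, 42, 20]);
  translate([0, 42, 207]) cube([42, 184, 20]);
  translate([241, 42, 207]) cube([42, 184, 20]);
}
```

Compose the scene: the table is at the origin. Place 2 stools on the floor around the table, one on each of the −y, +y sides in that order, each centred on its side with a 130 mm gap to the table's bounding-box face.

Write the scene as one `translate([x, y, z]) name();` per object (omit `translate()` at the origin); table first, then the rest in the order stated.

table();
translate([409, -398, 0]) stool();
translate([409, 812, 0]) stool();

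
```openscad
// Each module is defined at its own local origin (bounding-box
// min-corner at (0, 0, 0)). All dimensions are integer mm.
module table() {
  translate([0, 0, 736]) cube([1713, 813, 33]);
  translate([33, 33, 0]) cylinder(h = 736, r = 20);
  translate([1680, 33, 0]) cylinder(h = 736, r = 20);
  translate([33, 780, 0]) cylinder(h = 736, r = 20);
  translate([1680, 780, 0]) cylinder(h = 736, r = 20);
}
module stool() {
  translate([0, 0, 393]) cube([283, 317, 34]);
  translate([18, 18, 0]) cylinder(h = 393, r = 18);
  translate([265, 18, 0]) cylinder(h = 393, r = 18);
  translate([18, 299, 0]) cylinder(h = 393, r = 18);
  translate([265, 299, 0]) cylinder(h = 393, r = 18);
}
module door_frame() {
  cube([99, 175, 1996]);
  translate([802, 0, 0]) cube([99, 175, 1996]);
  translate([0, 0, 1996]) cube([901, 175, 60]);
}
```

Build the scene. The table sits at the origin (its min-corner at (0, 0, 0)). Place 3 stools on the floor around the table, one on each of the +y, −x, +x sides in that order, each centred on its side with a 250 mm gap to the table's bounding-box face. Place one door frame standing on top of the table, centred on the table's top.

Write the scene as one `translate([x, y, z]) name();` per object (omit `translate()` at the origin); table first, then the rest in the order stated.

table();
translate([715, 1063, 0]) stool();
translate([-533, 248, 0]) stool();
translate([1963, 248, 0]) stool();
translate([406, 319, 769]) door_frame();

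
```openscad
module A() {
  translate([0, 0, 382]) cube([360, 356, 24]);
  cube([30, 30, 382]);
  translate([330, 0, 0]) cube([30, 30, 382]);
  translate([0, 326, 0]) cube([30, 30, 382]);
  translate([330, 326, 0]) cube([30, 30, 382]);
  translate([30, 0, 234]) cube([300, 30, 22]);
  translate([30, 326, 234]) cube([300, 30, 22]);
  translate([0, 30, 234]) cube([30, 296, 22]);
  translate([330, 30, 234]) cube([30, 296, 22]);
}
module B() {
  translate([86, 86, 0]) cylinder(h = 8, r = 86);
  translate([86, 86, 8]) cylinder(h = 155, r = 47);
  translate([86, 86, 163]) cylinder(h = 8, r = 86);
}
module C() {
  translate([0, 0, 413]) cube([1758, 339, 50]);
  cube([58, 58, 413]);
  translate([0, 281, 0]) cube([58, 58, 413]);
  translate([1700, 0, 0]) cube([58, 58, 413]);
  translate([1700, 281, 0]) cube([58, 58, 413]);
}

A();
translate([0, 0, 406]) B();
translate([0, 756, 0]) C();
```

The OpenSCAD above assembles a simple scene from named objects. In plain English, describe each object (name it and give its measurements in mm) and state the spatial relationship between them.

A is a four-legged stool. The seat is 360×356 mm, 24 mm thick, top at z = 406 mm. It stands on four square legs, each 30×30 mm in cross-section, from z = 0 to the seat underside, each flush with a corner of the seat. Four stretchers, 30 mm wide and 22 mm tall, connect adjacent legs with their undersides at z = 234 mm, each running between the inner faces of the legs it joins and aligned with the legs' outer faces on the other axis.

B is a spool: two coaxial disc flanges of radius 86 mm and thickness 8 mm, joined by a core cylinder of radius 47 mm and height 155 mm. The lower flange rests on z = 0 and the three cylinders share a vertical axis.

C is a bench: a 1758×339 mm seat slab, 50 mm thick, top at z = 463 mm, on four 58×58 mm square legs flush with the seat corners and standing on z = 0.

The spool is on top of the stool. The bench is on the floor beside the stool on its +y side.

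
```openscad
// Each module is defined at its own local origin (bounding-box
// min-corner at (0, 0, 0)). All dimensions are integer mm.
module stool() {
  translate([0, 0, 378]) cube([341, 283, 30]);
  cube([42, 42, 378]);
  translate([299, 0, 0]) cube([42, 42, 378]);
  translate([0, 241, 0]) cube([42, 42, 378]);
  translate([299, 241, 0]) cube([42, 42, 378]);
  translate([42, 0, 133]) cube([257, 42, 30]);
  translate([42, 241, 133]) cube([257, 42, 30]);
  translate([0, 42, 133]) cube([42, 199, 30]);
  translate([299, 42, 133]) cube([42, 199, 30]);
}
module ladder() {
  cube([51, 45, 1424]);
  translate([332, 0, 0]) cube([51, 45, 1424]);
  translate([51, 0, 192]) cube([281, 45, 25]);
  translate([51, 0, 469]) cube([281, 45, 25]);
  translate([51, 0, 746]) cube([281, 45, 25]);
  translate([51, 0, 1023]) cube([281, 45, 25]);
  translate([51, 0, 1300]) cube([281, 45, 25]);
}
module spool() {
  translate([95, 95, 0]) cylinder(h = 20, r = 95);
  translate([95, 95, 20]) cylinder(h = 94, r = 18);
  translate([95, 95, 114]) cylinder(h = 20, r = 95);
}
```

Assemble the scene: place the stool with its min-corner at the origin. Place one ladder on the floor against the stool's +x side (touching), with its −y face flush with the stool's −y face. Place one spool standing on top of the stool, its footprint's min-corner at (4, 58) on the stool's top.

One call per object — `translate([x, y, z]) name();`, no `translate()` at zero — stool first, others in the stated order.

stool();
translate([341, 0, 0]) ladder();
translate([4, 58, 408]) spool();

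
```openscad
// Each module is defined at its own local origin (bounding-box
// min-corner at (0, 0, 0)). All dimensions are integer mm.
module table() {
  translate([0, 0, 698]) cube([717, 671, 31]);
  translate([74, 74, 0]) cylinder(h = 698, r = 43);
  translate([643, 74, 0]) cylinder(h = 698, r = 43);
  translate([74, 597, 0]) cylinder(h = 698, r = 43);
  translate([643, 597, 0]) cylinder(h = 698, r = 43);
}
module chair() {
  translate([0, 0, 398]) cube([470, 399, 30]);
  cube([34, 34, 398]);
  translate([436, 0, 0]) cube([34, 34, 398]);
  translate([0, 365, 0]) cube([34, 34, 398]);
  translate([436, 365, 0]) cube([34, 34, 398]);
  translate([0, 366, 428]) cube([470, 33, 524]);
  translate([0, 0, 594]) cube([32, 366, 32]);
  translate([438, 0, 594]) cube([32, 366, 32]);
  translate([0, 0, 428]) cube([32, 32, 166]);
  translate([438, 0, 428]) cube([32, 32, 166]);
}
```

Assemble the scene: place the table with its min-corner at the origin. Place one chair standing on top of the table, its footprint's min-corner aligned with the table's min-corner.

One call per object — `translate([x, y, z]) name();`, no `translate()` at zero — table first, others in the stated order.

table();
translate([0, 0, 729]) chair();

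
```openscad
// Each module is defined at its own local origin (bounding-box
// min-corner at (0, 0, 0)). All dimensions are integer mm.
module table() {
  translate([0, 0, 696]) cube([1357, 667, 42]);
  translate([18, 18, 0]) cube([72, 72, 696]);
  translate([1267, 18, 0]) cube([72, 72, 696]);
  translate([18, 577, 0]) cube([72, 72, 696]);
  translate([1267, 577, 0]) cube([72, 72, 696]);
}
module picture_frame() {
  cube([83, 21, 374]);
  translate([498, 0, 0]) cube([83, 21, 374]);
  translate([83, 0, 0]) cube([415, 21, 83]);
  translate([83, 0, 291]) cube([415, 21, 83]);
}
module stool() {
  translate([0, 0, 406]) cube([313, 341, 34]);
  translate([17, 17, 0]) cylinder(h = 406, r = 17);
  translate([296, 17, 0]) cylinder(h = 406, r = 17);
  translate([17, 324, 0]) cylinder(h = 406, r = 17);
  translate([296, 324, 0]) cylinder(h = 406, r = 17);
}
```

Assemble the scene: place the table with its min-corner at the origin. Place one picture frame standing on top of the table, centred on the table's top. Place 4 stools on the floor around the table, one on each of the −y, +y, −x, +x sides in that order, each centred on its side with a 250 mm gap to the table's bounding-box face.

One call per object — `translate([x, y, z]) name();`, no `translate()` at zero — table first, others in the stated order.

table();
translate([388, 323, 738]) picture_frame();
translate([522, -591, 0]) stool();
translate([522, 917, 0]) stool();
translate([-563, 163, 0]) stool();
translate([1607, 163, 0]) stool();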